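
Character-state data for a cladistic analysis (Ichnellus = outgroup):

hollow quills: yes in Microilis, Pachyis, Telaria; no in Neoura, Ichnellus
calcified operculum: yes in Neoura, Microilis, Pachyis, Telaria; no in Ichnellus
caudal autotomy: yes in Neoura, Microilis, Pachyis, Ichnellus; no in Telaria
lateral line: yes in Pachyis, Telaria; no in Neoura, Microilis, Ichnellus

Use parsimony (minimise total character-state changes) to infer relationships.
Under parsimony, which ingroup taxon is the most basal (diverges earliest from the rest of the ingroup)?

Neoura

Character polarity is set by the outgroup: the derived state is whichever differs from the outgroup's state, so for caudal autotomy the derived state is 'no', and for the remaining characters it is 'yes'.
hollow quills (derived state 'yes') is shared by Microilis, Pachyis, and Telaria — a synapomorphy uniting that clade.
All ingroup taxa share the derived state 'yes' for calcified operculum; it defines the ingroup but does not resolve relationships within it.
caudal autotomy: derived state 'no' in Telaria only — an autapomorphy, so it tells us nothing about relationships among taxa.
lateral line: derived state 'yes' in Pachyis and Telaria only — synapomorphy for {Pachyis, Telaria}.
Most parsimonious ingroup topology: (((Telaria,Pachyis),Microilis),Neoura).
Neoura is sister to the clade containing all other ingroup taxa, so it is the earliest-diverging (most basal) ingroup lineage.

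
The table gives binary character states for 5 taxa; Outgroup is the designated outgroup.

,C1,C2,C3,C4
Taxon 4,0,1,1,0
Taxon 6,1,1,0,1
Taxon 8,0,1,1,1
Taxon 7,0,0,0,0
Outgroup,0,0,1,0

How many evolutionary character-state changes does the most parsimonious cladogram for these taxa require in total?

Character polarity is set by the outgroup: the derived state is whichever differs from the outgroup's state, so for C3 the derived state is '0', and for the remaining characters it is '1'.
C1: derived state '1' in Taxon 6 only — an autapomorphy, so it tells us nothing about relationships among taxa.
Only Taxon 4, Taxon 6, and Taxon 8 show the derived state '1' for C2, supporting them as a clade.
C3 groups Taxon 6 and Taxon 7, which is incompatible with the clades supported by the remaining characters; treating it as convergent (homoplasy) costs fewer steps than any alternative tree.
C4 (derived state '1') is shared by Taxon 6 and Taxon 8 — a synapomorphy uniting that clade.
Most parsimonious ingroup topology: (((Taxon 6,Taxon 8),Taxon 4),Taxon 7).
Changes per character on this tree: C1: 1; C2: 1; C3: 2; C4: 1.
Total = 5.

5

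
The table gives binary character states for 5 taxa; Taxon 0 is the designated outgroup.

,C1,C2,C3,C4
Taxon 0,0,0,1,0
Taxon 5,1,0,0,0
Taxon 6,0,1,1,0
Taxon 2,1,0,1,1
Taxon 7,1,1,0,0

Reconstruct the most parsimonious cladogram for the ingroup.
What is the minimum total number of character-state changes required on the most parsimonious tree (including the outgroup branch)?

5

Character polarity is set by the outgroup: the derived state is whichever differs from the outgroup's state, so for C3 the derived state is '0', and for the remaining characters it is '1'.
C1 (derived state '1') is shared by Taxon 2, Taxon 5, and Taxon 7 — a synapomorphy uniting that clade.
C2 (state '1') occurs in Taxon 6 and Taxon 7 but conflicts with the nesting implied by the other characters — most parsimoniously interpreted as homoplasy.
Only Taxon 5 and Taxon 7 show the derived state '0' for C3, supporting them as a clade.
C4 (derived state '1') is unique to Taxon 2 (autapomorphy; uninformative for grouping).
Most parsimonious ingroup topology: (((Taxon 5,Taxon 7),Taxon 2),Taxon 6).
Changes per character on this tree: C1: 1; C2: 2; C3: 1; C4: 1.
Total = 5.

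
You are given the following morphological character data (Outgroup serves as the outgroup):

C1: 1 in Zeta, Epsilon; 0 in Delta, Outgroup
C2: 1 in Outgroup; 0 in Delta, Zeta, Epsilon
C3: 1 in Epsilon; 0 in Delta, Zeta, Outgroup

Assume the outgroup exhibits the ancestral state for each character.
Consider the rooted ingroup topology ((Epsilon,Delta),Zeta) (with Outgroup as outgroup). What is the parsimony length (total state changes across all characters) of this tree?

4

Map each character onto ((Epsilon,Delta),Zeta) (rooted by Outgroup) and count the minimum state changes it requires (Fitch parsimony):
C1: 2; C2: 1; C3: 1.
Total tree length = 4.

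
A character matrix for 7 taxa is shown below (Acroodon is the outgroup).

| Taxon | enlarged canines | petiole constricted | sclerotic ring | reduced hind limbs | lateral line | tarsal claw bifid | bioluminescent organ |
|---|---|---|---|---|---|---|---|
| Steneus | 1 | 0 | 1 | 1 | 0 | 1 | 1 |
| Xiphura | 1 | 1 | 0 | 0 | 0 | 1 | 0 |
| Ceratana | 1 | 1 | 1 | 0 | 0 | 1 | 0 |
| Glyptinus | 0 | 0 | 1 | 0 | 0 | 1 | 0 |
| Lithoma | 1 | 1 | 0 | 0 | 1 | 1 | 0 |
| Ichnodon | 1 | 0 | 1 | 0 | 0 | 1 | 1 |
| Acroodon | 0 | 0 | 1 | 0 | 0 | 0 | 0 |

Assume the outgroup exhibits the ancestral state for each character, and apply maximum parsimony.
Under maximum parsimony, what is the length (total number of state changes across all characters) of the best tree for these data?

Character polarity is set by the outgroup: the derived state is whichever differs from the outgroup's state, so for sclerotic ring the derived state is '0', and for the remaining characters it is '1'.
enlarged canines (derived state '1') is shared by Ceratana, Ichnodon, Lithoma, Steneus, and Xiphura — a synapomorphy uniting that clade.
petiole constricted (derived state '1') is shared by Ceratana, Lithoma, and Xiphura — a synapomorphy uniting that clade.
sclerotic ring (derived state '0') is shared by Lithoma and Xiphura — a synapomorphy uniting that clade.
reduced hind limbs: derived state '1' in Steneus only — an autapomorphy, so it tells us nothing about relationships among taxa.
lateral line: derived state '1' in Lithoma only — an autapomorphy, so it tells us nothing about relationships among taxa.
tarsal claw bifid (derived state '1') is shared by all ingroup taxa — unites the whole ingroup.
Only Ichnodon and Steneus show the derived state '1' for bioluminescent organ, supporting them as a clade.
Most parsimonious ingroup topology: ((((Xiphura,Lithoma),Ceratana),(Steneus,Ichnodon)),Glyptinus).
Changes per character on this tree: enlarged canines: 1; petiole constricted: 1; sclerotic ring: 1; reduced hind limbs: 1; lateral line: 1; tarsal claw bifid: 1; bioluminescent organ: 1.
Total = 7.

7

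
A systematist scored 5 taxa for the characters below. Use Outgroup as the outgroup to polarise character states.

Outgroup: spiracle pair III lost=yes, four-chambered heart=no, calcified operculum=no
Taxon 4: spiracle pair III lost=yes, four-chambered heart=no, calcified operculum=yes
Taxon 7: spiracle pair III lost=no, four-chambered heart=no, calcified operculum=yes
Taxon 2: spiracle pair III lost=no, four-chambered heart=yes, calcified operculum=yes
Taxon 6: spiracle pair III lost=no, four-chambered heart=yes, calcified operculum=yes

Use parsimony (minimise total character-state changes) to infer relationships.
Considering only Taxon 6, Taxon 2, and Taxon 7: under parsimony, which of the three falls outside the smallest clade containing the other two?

Character polarity is set by the outgroup: the derived state is whichever differs from the outgroup's state, so for spiracle pair III lost the derived state is 'no', and for the remaining characters it is 'yes'.
spiracle pair III lost: derived state 'no' in Taxon 2, Taxon 6, and Taxon 7 only — synapomorphy for {Taxon 2, Taxon 6, Taxon 7}.
four-chambered heart (derived state 'yes') is shared by Taxon 2 and Taxon 6 — a synapomorphy uniting that clade.
All ingroup taxa share the derived state 'yes' for calcified operculum; it defines the ingroup but does not resolve relationships within it.
Most parsimonious ingroup topology: (Taxon 4,(Taxon 7,(Taxon 2,Taxon 6))).
Taxon 6 and Taxon 2 share a more recent common ancestor with each other than either does with Taxon 7, so Taxon 7 is the least closely related of the three.

Taxon 7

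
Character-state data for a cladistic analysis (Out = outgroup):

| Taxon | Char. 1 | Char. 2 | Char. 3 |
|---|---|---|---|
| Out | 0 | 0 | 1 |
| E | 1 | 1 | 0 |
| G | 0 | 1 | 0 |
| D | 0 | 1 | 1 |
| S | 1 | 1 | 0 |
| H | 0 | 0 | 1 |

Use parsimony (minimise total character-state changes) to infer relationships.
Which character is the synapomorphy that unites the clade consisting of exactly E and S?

Character polarity is set by the outgroup: the derived state is whichever differs from the outgroup's state, so for Char. 3 the derived state is '0', and for the remaining characters it is '1'.
Char. 1 (derived state '1') is shared by E and S — a synapomorphy uniting that clade.
Char. 2 (derived state '1') is shared by D, E, G, and S — a synapomorphy uniting that clade.
Only E, G, and S show the derived state '0' for Char. 3, supporting them as a clade.
Most parsimonious ingroup topology: ((((E,S),G),D),H).
The clade {E, S} is supported by Char. 1: its derived state '1' occurs in exactly those taxa and in no other taxon (including the outgroup).

Char. 1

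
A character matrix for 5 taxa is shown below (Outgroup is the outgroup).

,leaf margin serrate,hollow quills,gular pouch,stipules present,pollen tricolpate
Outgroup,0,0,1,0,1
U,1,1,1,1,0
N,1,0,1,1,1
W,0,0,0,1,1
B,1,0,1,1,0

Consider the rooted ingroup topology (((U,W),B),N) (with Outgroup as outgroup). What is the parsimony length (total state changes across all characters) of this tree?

Map each character onto (((U,W),B),N) (rooted by Outgroup) and count the minimum state changes it requires (Fitch parsimony):
leaf margin serrate: 2; hollow quills: 1; gular pouch: 1; stipules present: 1; pollen tricolpate: 2.
Total tree length = 7.

7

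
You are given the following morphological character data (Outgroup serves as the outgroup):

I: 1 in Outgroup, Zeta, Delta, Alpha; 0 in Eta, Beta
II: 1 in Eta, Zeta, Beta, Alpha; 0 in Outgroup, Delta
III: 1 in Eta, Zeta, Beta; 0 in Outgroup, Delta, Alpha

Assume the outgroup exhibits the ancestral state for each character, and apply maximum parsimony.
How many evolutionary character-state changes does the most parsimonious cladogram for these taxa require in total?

Character polarity is set by the outgroup: the derived state is whichever differs from the outgroup's state, so for I the derived state is '0', and for the remaining characters it is '1'.
I (derived state '0') is shared by Beta and Eta — a synapomorphy uniting that clade.
Only Alpha, Beta, Eta, and Zeta show the derived state '1' for II, supporting them as a clade.
III: derived state '1' in Beta, Eta, and Zeta only — synapomorphy for {Beta, Eta, Zeta}.
Most parsimonious ingroup topology: ((((Eta,Beta),Zeta),Alpha),Delta).
Changes per character on this tree: I: 1; II: 1; III: 1.
Total = 3.

3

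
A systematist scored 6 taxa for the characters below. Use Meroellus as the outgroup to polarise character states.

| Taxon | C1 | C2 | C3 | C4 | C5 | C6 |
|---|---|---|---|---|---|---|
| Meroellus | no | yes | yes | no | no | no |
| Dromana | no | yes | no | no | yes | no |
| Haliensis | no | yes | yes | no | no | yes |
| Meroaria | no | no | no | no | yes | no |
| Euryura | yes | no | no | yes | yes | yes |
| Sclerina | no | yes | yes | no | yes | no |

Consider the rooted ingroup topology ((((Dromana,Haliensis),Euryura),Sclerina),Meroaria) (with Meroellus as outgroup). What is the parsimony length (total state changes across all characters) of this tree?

11

Map each character onto ((((Dromana,Haliensis),Euryura),Sclerina),Meroaria) (rooted by Meroellus) and count the minimum state changes it requires (Fitch parsimony):
C1: 1; C2: 2; C3: 3; C4: 1; C5: 2; C6: 2.
Total tree length = 11.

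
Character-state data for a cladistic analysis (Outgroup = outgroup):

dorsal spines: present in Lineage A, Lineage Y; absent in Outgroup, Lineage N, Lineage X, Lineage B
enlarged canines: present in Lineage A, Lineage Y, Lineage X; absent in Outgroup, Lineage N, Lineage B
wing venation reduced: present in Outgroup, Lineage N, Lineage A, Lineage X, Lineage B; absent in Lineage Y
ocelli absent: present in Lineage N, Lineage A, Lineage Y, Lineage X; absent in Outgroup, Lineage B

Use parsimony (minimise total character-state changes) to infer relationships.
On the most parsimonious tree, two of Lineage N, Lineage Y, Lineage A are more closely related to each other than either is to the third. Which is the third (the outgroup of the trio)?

Character polarity is set by the outgroup: the derived state is whichever differs from the outgroup's state, so for wing venation reduced the derived state is 'absent', and for the remaining characters it is 'present'.
dorsal spines: derived state 'present' in Lineage A and Lineage Y only — synapomorphy for {Lineage A, Lineage Y}.
enlarged canines (derived state 'present') is shared by Lineage A, Lineage X, and Lineage Y — a synapomorphy uniting that clade.
wing venation reduced: derived state 'absent' in Lineage Y only — an autapomorphy, so it tells us nothing about relationships among taxa.
ocelli absent: derived state 'present' in Lineage A, Lineage N, Lineage X, and Lineage Y only — synapomorphy for {Lineage A, Lineage N, Lineage X, Lineage Y}.
Most parsimonious ingroup topology: ((Lineage N,((Lineage A,Lineage Y),Lineage X)),Lineage B).
Lineage A and Lineage Y share a more recent common ancestor with each other than either does with Lineage N, so Lineage N is the least closely related of the three.

Lineage N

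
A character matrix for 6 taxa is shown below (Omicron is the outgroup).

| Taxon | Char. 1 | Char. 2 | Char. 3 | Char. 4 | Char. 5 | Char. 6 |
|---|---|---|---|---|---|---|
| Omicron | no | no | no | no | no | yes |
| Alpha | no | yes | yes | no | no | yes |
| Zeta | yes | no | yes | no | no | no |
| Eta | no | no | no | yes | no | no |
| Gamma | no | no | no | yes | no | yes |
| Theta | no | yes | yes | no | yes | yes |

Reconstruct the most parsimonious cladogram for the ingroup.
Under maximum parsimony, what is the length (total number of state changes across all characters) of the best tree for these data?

Character polarity is set by the outgroup: the derived state is whichever differs from the outgroup's state, so for Char. 6 the derived state is 'no', and for the remaining characters it is 'yes'.
Char. 1: derived state 'yes' in Zeta only — an autapomorphy, so it tells us nothing about relationships among taxa.
Char. 2: derived state 'yes' in Alpha and Theta only — synapomorphy for {Alpha, Theta}.
Char. 3 (derived state 'yes') is shared by Alpha, Theta, and Zeta — a synapomorphy uniting that clade.
Char. 4: derived state 'yes' in Eta and Gamma only — synapomorphy for {Eta, Gamma}.
Char. 5: derived state 'yes' in Theta only — an autapomorphy, so it tells us nothing about relationships among taxa.
Char. 6 groups Eta and Zeta, which is incompatible with the clades supported by the remaining characters; treating it as convergent (homoplasy) costs fewer steps than any alternative tree.
Most parsimonious ingroup topology: (((Alpha,Theta),Zeta),(Eta,Gamma)).
Changes per character on this tree: Char. 1: 1; Char. 2: 1; Char. 3: 1; Char. 4: 1; Char. 5: 1; Char. 6: 2.
Total = 7.

7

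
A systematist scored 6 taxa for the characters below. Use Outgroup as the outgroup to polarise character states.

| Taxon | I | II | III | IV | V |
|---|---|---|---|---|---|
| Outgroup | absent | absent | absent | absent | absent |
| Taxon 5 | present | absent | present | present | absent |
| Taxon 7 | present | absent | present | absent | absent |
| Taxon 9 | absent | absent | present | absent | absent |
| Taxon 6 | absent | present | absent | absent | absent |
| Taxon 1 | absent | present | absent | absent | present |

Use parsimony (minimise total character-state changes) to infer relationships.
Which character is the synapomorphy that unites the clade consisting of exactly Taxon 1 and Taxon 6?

The outgroup has state 'absent' for every character, so 'present' is the derived state throughout.
Only Taxon 5 and Taxon 7 show the derived state 'present' for I, supporting them as a clade.
II: derived state 'present' in Taxon 1 and Taxon 6 only — synapomorphy for {Taxon 1, Taxon 6}.
III (derived state 'present') is shared by Taxon 5, Taxon 7, and Taxon 9 — a synapomorphy uniting that clade.
IV: derived state 'present' in Taxon 5 only — an autapomorphy, so it tells us nothing about relationships among taxa.
V: derived state 'present' in Taxon 1 only — an autapomorphy, so it tells us nothing about relationships among taxa.
Most parsimonious ingroup topology: (((Taxon 5,Taxon 7),Taxon 9),(Taxon 6,Taxon 1)).
The clade {Taxon 1, Taxon 6} is supported by II: its derived state 'present' occurs in exactly those taxa and in no other taxon (including the outgroup).

II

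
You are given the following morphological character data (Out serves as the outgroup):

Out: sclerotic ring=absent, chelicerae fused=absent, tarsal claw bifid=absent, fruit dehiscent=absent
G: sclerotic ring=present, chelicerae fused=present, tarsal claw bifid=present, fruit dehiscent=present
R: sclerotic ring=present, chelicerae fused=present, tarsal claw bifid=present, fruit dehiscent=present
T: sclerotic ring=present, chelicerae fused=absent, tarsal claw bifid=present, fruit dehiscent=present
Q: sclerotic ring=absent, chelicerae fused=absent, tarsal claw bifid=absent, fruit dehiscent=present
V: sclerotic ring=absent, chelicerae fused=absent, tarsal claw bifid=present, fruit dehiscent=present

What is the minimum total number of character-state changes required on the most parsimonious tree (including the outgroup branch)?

4

The outgroup has state 'absent' for every character, so 'present' is the derived state throughout.
Only G, R, and T show the derived state 'present' for sclerotic ring, supporting them as a clade.
chelicerae fused: derived state 'present' in G and R only — synapomorphy for {G, R}.
Only G, R, T, and V show the derived state 'present' for tarsal claw bifid, supporting them as a clade.
fruit dehiscent (derived state 'present') is shared by all ingroup taxa — unites the whole ingroup.
Most parsimonious ingroup topology: ((((G,R),T),V),Q).
Changes per character on this tree: sclerotic ring: 1; chelicerae fused: 1; tarsal claw bifid: 1; fruit dehiscent: 1.
Total = 4.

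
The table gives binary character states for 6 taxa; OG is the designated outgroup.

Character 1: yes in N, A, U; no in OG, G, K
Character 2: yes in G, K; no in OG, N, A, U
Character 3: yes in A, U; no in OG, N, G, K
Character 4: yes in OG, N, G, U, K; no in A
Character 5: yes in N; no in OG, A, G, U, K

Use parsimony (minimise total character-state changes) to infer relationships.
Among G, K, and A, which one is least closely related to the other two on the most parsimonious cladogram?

Character polarity is set by the outgroup: the derived state is whichever differs from the outgroup's state, so for Character 4 the derived state is 'no', and for the remaining characters it is 'yes'.
Character 1 (derived state 'yes') is shared by A, N, and U — a synapomorphy uniting that clade.
Character 2: derived state 'yes' in G and K only — synapomorphy for {G, K}.
Only A and U show the derived state 'yes' for Character 3, supporting them as a clade.
Character 4 (derived state 'no') is unique to A (autapomorphy; uninformative for grouping).
Character 5 (derived state 'yes') is unique to N (autapomorphy; uninformative for grouping).
Most parsimonious ingroup topology: ((N,(A,U)),(G,K)).
G and K share a more recent common ancestor with each other than either does with A, so A is the least closely related of the three.

A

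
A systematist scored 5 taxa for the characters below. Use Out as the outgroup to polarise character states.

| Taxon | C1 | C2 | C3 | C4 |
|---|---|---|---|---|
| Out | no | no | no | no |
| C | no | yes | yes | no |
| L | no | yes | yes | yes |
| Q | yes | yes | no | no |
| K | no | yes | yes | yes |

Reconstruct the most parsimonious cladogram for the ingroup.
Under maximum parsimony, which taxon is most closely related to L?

K

The outgroup has state 'no' for every character, so 'yes' is the derived state throughout.
C1: derived state 'yes' in Q only — an autapomorphy, so it tells us nothing about relationships among taxa.
C2 (derived state 'yes') is shared by all ingroup taxa — unites the whole ingroup.
C3: derived state 'yes' in C, K, and L only — synapomorphy for {C, K, L}.
C4: derived state 'yes' in K and L only — synapomorphy for {K, L}.
Most parsimonious ingroup topology: ((C,(L,K)),Q).
L and K form a cherry on this tree, so they are sister taxa.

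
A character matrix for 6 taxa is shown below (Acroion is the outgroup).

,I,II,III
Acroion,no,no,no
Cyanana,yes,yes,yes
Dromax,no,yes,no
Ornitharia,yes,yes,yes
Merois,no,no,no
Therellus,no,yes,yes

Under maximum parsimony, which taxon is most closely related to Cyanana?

Ornitharia

The outgroup has state 'no' for every character, so 'yes' is the derived state throughout.
I (derived state 'yes') is shared by Cyanana and Ornitharia — a synapomorphy uniting that clade.
II (derived state 'yes') is shared by Cyanana, Dromax, Ornitharia, and Therellus — a synapomorphy uniting that clade.
Only Cyanana, Ornitharia, and Therellus show the derived state 'yes' for III, supporting them as a clade.
Most parsimonious ingroup topology: ((((Cyanana,Ornitharia),Therellus),Dromax),Merois).
Cyanana and Ornitharia form a cherry on this tree, so they are sister taxa.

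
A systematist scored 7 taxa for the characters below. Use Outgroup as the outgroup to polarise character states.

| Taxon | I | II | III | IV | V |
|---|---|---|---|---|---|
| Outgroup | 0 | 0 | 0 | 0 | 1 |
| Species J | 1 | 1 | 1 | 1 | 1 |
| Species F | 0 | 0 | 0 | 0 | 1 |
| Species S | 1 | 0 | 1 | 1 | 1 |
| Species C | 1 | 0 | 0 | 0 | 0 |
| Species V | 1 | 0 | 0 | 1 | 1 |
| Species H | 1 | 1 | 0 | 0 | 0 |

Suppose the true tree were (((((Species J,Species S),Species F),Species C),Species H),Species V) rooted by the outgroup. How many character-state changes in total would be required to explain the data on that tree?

9

Map each character onto (((((Species J,Species S),Species F),Species C),Species H),Species V) (rooted by Outgroup) and count the minimum state changes it requires (Fitch parsimony):
I: 2; II: 2; III: 1; IV: 2; V: 2.
Total tree length = 9.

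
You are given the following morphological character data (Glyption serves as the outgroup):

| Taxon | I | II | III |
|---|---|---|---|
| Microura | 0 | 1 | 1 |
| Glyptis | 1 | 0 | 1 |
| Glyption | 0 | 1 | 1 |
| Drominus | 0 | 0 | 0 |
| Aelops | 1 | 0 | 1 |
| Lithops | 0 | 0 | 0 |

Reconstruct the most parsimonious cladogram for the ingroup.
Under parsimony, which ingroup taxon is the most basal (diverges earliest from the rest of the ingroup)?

Microura

Character polarity is set by the outgroup: the derived state is whichever differs from the outgroup's state, so for II, III the derived state is '0', and for the remaining characters it is '1'.
I: derived state '1' in Aelops and Glyptis only — synapomorphy for {Aelops, Glyptis}.
Only Aelops, Drominus, Glyptis, and Lithops show the derived state '0' for II, supporting them as a clade.
III (derived state '0') is shared by Drominus and Lithops — a synapomorphy uniting that clade.
Most parsimonious ingroup topology: (((Lithops,Drominus),(Aelops,Glyptis)),Microura).
Microura is sister to the clade containing all other ingroup taxa, so it is the earliest-diverging (most basal) ingroup lineage.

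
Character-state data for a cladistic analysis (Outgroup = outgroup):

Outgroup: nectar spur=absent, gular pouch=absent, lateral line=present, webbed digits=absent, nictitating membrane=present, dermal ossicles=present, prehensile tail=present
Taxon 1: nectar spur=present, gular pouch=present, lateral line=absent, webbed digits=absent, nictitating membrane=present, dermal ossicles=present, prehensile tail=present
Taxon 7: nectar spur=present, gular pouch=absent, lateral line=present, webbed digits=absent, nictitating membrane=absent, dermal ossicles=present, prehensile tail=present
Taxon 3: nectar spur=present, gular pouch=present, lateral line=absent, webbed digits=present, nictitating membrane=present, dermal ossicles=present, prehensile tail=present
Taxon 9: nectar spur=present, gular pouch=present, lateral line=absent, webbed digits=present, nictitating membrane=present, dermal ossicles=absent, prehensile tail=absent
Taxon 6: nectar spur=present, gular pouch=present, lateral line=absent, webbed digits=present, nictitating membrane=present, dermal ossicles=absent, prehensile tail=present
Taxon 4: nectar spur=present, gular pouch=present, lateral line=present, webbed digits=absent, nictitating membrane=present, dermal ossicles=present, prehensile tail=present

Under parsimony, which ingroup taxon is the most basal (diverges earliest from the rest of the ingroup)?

Character polarity is set by the outgroup: the derived state is whichever differs from the outgroup's state, so for lateral line, nictitating membrane, dermal ossicles, prehensile tail the derived state is 'absent', and for the remaining characters it is 'present'.
All ingroup taxa share the derived state 'present' for nectar spur; it defines the ingroup but does not resolve relationships within it.
gular pouch (derived state 'present') is shared by Taxon 1, Taxon 3, Taxon 4, Taxon 6, and Taxon 9 — a synapomorphy uniting that clade.
lateral line (derived state 'absent') is shared by Taxon 1, Taxon 3, Taxon 6, and Taxon 9 — a synapomorphy uniting that clade.
webbed digits: derived state 'present' in Taxon 3, Taxon 6, and Taxon 9 only — synapomorphy for {Taxon 3, Taxon 6, Taxon 9}.
nictitating membrane (derived state 'absent') is unique to Taxon 7 (autapomorphy; uninformative for grouping).
dermal ossicles: derived state 'absent' in Taxon 6 and Taxon 9 only — synapomorphy for {Taxon 6, Taxon 9}.
prehensile tail (derived state 'absent') is unique to Taxon 9 (autapomorphy; uninformative for grouping).
Most parsimonious ingroup topology: (((Taxon 1,(Taxon 3,(Taxon 9,Taxon 6))),Taxon 4),Taxon 7).
Taxon 7 is sister to the clade containing all other ingroup taxa, so it is the earliest-diverging (most basal) ingroup lineage.

Taxon 7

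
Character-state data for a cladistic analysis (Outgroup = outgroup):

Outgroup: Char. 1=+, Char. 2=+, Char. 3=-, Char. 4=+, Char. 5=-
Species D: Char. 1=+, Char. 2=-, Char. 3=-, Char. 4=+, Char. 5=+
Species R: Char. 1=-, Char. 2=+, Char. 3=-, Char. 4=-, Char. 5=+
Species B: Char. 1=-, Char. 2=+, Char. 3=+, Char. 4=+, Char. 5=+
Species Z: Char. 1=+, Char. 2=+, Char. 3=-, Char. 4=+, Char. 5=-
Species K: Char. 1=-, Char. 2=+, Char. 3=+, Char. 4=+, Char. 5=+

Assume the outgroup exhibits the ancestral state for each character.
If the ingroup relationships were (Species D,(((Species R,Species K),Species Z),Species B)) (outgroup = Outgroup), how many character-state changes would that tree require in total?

8

Map each character onto (Species D,(((Species R,Species K),Species Z),Species B)) (rooted by Outgroup) and count the minimum state changes it requires (Fitch parsimony):
Char. 1: 2; Char. 2: 1; Char. 3: 2; Char. 4: 1; Char. 5: 2.
Total tree length = 8.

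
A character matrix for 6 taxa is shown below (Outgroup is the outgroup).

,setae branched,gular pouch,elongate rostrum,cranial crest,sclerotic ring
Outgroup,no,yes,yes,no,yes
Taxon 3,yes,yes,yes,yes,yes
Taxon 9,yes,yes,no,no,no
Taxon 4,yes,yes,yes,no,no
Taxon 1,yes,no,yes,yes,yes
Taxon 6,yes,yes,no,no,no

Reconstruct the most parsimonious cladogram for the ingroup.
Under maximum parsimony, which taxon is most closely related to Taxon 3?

Taxon 1

Character polarity is set by the outgroup: the derived state is whichever differs from the outgroup's state, so for gular pouch, elongate rostrum, sclerotic ring the derived state is 'no', and for the remaining characters it is 'yes'.
All ingroup taxa share the derived state 'yes' for setae branched; it defines the ingroup but does not resolve relationships within it.
gular pouch: derived state 'no' in Taxon 1 only — an autapomorphy, so it tells us nothing about relationships among taxa.
elongate rostrum: derived state 'no' in Taxon 6 and Taxon 9 only — synapomorphy for {Taxon 6, Taxon 9}.
cranial crest: derived state 'yes' in Taxon 1 and Taxon 3 only — synapomorphy for {Taxon 1, Taxon 3}.
sclerotic ring (derived state 'no') is shared by Taxon 4, Taxon 6, and Taxon 9 — a synapomorphy uniting that clade.
Most parsimonious ingroup topology: ((Taxon 3,Taxon 1),((Taxon 9,Taxon 6),Taxon 4)).
Taxon 3 and Taxon 1 form a cherry on this tree, so they are sister taxa.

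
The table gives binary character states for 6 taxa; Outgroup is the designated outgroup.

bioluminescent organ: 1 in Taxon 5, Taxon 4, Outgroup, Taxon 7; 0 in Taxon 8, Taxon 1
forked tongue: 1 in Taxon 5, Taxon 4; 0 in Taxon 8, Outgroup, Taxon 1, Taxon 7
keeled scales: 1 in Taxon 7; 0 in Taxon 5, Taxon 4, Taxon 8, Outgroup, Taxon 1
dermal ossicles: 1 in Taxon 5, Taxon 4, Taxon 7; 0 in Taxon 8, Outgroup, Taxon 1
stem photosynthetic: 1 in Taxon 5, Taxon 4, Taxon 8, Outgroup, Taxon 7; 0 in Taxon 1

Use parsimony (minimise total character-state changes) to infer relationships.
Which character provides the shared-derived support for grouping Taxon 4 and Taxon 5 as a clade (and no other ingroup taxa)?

forked tongue

Character polarity is set by the outgroup: the derived state is whichever differs from the outgroup's state, so for bioluminescent organ, stem photosynthetic the derived state is '0', and for the remaining characters it is '1'.
bioluminescent organ (derived state '0') is shared by Taxon 1 and Taxon 8 — a synapomorphy uniting that clade.
forked tongue: derived state '1' in Taxon 4 and Taxon 5 only — synapomorphy for {Taxon 4, Taxon 5}.
keeled scales: derived state '1' in Taxon 7 only — an autapomorphy, so it tells us nothing about relationships among taxa.
dermal ossicles: derived state '1' in Taxon 4, Taxon 5, and Taxon 7 only — synapomorphy for {Taxon 4, Taxon 5, Taxon 7}.
stem photosynthetic: derived state '0' in Taxon 1 only — an autapomorphy, so it tells us nothing about relationships among taxa.
Most parsimonious ingroup topology: ((Taxon 7,(Taxon 5,Taxon 4)),(Taxon 8,Taxon 1)).
The clade {Taxon 4, Taxon 5} is supported by forked tongue: its derived state '1' occurs in exactly those taxa and in no other taxon (including the outgroup).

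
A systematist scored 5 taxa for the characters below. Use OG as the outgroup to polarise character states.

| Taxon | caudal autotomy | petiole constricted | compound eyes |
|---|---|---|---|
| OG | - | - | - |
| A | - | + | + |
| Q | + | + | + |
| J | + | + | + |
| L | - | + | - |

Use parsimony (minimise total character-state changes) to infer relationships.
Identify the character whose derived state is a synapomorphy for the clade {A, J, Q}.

The outgroup has state '-' for every character, so '+' is the derived state throughout.
caudal autotomy: derived state '+' in J and Q only — synapomorphy for {J, Q}.
All ingroup taxa share the derived state '+' for petiole constricted; it defines the ingroup but does not resolve relationships within it.
compound eyes (derived state '+') is shared by A, J, and Q — a synapomorphy uniting that clade.
Most parsimonious ingroup topology: ((A,(Q,J)),L).
The clade {A, J, Q} is supported by compound eyes: its derived state '+' occurs in exactly those taxa and in no other taxon (including the outgroup).

compound eyes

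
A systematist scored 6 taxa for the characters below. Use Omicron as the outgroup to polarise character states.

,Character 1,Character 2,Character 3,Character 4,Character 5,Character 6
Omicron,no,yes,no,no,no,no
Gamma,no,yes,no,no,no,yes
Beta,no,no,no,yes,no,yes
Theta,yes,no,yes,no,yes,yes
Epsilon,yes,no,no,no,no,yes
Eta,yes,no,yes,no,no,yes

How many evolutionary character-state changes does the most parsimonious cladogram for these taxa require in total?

6

Character polarity is set by the outgroup: the derived state is whichever differs from the outgroup's state, so for Character 2 the derived state is 'no', and for the remaining characters it is 'yes'.
Character 1: derived state 'yes' in Epsilon, Eta, and Theta only — synapomorphy for {Epsilon, Eta, Theta}.
Character 2 (derived state 'no') is shared by Beta, Epsilon, Eta, and Theta — a synapomorphy uniting that clade.
Only Eta and Theta show the derived state 'yes' for Character 3, supporting them as a clade.
Character 4: derived state 'yes' in Beta only — an autapomorphy, so it tells us nothing about relationships among taxa.
Character 5: derived state 'yes' in Theta only — an autapomorphy, so it tells us nothing about relationships among taxa.
All ingroup taxa share the derived state 'yes' for Character 6; it defines the ingroup but does not resolve relationships within it.
Most parsimonious ingroup topology: (Gamma,(Beta,((Theta,Eta),Epsilon))).
Changes per character on this tree: Character 1: 1; Character 2: 1; Character 3: 1; Character 4: 1; Character 5: 1; Character 6: 1.
Total = 6.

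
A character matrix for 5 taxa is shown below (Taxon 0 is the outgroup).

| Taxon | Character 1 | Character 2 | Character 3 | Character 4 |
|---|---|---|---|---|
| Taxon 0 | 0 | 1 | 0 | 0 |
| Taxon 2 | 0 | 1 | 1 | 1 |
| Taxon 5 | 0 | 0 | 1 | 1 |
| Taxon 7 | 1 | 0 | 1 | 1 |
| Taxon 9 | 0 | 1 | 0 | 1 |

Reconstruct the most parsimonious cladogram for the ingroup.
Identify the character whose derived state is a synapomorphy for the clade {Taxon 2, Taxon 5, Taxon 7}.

Character polarity is set by the outgroup: the derived state is whichever differs from the outgroup's state, so for Character 2 the derived state is '0', and for the remaining characters it is '1'.
Character 1: derived state '1' in Taxon 7 only — an autapomorphy, so it tells us nothing about relationships among taxa.
Character 2 (derived state '0') is shared by Taxon 5 and Taxon 7 — a synapomorphy uniting that clade.
Character 3: derived state '1' in Taxon 2, Taxon 5, and Taxon 7 only — synapomorphy for {Taxon 2, Taxon 5, Taxon 7}.
All ingroup taxa share the derived state '1' for Character 4; it defines the ingroup but does not resolve relationships within it.
Most parsimonious ingroup topology: ((Taxon 2,(Taxon 5,Taxon 7)),Taxon 9).
The clade {Taxon 2, Taxon 5, Taxon 7} is supported by Character 3: its derived state '1' occurs in exactly those taxa and in no other taxon (including the outgroup).

Character 3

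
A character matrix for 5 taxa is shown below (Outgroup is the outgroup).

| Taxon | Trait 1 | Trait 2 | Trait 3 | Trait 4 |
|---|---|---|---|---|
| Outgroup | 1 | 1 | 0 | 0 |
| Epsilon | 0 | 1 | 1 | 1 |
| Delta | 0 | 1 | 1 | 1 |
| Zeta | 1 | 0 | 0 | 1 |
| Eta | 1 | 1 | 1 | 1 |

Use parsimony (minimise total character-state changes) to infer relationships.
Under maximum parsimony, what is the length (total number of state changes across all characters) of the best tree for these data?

4

Character polarity is set by the outgroup: the derived state is whichever differs from the outgroup's state, so for Trait 1, Trait 2 the derived state is '0', and for the remaining characters it is '1'.
Trait 1: derived state '0' in Delta and Epsilon only — synapomorphy for {Delta, Epsilon}.
Trait 2 (derived state '0') is unique to Zeta (autapomorphy; uninformative for grouping).
Trait 3 (derived state '1') is shared by Delta, Epsilon, and Eta — a synapomorphy uniting that clade.
Trait 4 (derived state '1') is shared by all ingroup taxa — unites the whole ingroup.
Most parsimonious ingroup topology: (((Epsilon,Delta),Eta),Zeta).
Changes per character on this tree: Trait 1: 1; Trait 2: 1; Trait 3: 1; Trait 4: 1.
Total = 4.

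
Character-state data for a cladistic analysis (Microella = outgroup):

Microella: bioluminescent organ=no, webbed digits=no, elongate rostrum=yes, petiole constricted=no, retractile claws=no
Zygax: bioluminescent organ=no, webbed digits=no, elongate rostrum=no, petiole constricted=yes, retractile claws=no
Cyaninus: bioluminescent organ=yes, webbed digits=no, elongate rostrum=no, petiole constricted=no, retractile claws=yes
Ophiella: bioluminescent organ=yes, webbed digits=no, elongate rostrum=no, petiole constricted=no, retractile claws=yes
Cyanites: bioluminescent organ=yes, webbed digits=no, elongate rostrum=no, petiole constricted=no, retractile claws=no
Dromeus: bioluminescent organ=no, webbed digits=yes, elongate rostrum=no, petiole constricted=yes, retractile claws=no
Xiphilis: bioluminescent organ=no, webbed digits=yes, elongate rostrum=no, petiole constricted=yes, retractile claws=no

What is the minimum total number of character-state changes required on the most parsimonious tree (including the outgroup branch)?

Character polarity is set by the outgroup: the derived state is whichever differs from the outgroup's state, so for elongate rostrum the derived state is 'no', and for the remaining characters it is 'yes'.
bioluminescent organ: derived state 'yes' in Cyaninus, Cyanites, and Ophiella only — synapomorphy for {Cyaninus, Cyanites, Ophiella}.
webbed digits: derived state 'yes' in Dromeus and Xiphilis only — synapomorphy for {Dromeus, Xiphilis}.
All ingroup taxa share the derived state 'no' for elongate rostrum; it defines the ingroup but does not resolve relationships within it.
petiole constricted: derived state 'yes' in Dromeus, Xiphilis, and Zygax only — synapomorphy for {Dromeus, Xiphilis, Zygax}.
retractile claws: derived state 'yes' in Cyaninus and Ophiella only — synapomorphy for {Cyaninus, Ophiella}.
Most parsimonious ingroup topology: ((Zygax,(Dromeus,Xiphilis)),((Cyaninus,Ophiella),Cyanites)).
Changes per character on this tree: bioluminescent organ: 1; webbed digits: 1; elongate rostrum: 1; petiole constricted: 1; retractile claws: 1.
Total = 5.

5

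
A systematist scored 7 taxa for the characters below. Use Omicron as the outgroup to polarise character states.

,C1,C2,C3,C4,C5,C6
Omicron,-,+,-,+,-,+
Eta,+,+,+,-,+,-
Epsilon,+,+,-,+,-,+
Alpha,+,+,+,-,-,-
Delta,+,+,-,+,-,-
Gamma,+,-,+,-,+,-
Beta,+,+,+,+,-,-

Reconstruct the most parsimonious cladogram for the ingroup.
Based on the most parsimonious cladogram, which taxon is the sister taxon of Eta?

Character polarity is set by the outgroup: the derived state is whichever differs from the outgroup's state, so for C2, C4, C6 the derived state is '-', and for the remaining characters it is '+'.
All ingroup taxa share the derived state '+' for C1; it defines the ingroup but does not resolve relationships within it.
C2: derived state '-' in Gamma only — an autapomorphy, so it tells us nothing about relationships among taxa.
C3 (derived state '+') is shared by Alpha, Beta, Eta, and Gamma — a synapomorphy uniting that clade.
C4 (derived state '-') is shared by Alpha, Eta, and Gamma — a synapomorphy uniting that clade.
Only Eta and Gamma show the derived state '+' for C5, supporting them as a clade.
C6 (derived state '-') is shared by Alpha, Beta, Delta, Eta, and Gamma — a synapomorphy uniting that clade.
Most parsimonious ingroup topology: (((((Eta,Gamma),Alpha),Beta),Delta),Epsilon).
Eta and Gamma form a cherry on this tree, so they are sister taxa.

Gamma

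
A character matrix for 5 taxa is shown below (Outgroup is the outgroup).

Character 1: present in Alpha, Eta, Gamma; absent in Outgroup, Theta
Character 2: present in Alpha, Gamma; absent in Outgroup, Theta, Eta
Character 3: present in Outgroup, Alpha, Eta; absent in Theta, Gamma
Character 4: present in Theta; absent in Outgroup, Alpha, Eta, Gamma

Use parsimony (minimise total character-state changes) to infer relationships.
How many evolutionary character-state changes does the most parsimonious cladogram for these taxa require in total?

Character polarity is set by the outgroup: the derived state is whichever differs from the outgroup's state, so for Character 3 the derived state is 'absent', and for the remaining characters it is 'present'.
Character 1 (derived state 'present') is shared by Alpha, Eta, and Gamma — a synapomorphy uniting that clade.
Character 2: derived state 'present' in Alpha and Gamma only — synapomorphy for {Alpha, Gamma}.
Character 3 (state 'absent') occurs in Gamma and Theta but conflicts with the nesting implied by the other characters — most parsimoniously interpreted as homoplasy.
Character 4 (derived state 'present') is unique to Theta (autapomorphy; uninformative for grouping).
Most parsimonious ingroup topology: (((Alpha,Gamma),Eta),Theta).
Changes per character on this tree: Character 1: 1; Character 2: 1; Character 3: 2; Character 4: 1.
Total = 5.

5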